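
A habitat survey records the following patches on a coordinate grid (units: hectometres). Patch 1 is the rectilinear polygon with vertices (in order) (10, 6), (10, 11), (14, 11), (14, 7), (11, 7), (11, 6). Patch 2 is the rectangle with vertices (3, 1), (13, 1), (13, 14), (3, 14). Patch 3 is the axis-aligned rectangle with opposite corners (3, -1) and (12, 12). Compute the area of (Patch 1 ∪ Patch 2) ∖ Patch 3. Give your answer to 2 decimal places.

35.00

|Patch 1 ∪ Patch 2| = 134.
|(Patch 1 ∪ Patch 2) ∩ Patch 3| = 99.
|(Patch 1 ∪ Patch 2) ∖ Patch 3| = 134 − 99 = 35.00.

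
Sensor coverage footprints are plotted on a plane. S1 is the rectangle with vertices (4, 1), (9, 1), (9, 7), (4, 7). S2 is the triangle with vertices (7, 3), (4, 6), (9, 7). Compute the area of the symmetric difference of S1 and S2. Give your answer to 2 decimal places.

21.00

|S1| = 30, |S2| = 9, |S1∩S2| = 9.
|S1 △ S2| = |S1| + |S2| − 2·|S1∩S2| = 30 + 9 − 18 = 21.00.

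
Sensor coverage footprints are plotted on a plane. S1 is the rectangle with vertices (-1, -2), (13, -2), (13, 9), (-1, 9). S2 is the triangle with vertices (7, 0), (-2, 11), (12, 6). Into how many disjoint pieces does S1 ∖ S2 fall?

S1 ∖ S2 is a single connected region.

1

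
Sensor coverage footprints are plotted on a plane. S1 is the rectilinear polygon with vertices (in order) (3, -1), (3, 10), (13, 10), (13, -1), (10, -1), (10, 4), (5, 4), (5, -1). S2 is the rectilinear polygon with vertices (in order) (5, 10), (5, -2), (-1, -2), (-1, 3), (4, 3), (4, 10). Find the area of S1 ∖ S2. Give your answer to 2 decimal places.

70.00

|S1| = 85, |S1∩S2| = 15.
|S1 ∖ S2| = |S1| − |S1∩S2| = 85 − 15 = 70.00.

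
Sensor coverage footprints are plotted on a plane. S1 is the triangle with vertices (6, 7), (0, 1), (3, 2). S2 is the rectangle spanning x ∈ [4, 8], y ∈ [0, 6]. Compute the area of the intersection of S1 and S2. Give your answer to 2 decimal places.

1.13

The intersection is the polygon with vertices (5,6), (5.4,6), (4,3.667), (4,5).
By the shoelace formula its area is 1.13.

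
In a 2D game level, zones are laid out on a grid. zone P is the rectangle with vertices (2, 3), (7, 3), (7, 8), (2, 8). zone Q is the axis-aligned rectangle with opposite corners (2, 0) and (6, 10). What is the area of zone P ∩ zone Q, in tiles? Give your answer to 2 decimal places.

|zone P∩zone Q|: x∈[2,6], y∈[3,8] → 4·5 = 20.

20.00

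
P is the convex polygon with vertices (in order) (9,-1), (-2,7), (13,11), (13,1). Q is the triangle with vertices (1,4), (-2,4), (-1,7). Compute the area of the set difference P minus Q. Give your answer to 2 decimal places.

|P| = 102, |P∩Q| = 0.4132.
|P ∖ Q| = |P| − |P∩Q| = 102 − 0.4132 = 101.59.

101.59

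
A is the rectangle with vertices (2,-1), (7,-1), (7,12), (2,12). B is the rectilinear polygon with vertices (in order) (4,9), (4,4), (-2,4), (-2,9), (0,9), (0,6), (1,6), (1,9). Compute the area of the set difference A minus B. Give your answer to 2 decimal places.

55.00

|A| = 65, |A∩B| = 10.
|A ∖ B| = |A| − |A∩B| = 65 − 10 = 55.00.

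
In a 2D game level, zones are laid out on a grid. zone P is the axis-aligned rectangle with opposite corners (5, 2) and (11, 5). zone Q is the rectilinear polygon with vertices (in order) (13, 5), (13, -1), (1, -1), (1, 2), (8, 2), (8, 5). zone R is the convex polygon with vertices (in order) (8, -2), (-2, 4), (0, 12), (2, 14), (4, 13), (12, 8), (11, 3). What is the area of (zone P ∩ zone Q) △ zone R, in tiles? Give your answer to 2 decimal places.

|zone P ∩ zone Q| = 9.
|(zone P ∩ zone Q) ∩ zone R| = 8.7.
|(zone P ∩ zone Q) △ zone R| = 9 + 136 − 17.4 = 127.60.

127.60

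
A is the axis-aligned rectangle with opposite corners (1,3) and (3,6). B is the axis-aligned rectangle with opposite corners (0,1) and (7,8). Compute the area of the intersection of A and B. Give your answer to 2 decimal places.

6.00

|A∩B|: x∈[1,3], y∈[3,6] → 2·3 = 6.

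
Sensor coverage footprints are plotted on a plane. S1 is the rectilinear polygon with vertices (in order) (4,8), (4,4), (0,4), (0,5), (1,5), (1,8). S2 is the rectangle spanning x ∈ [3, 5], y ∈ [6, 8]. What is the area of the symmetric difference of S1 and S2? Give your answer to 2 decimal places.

13.00

|S1| = 13, |S2| = 4, |S1∩S2| = 2.
|S1 △ S2| = |S1| + |S2| − 2·|S1∩S2| = 13 + 4 − 4 = 13.00.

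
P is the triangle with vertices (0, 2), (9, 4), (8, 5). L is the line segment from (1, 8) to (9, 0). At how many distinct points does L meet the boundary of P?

The segment meets the boundary at (5.727,3.273), (5.091,3.909).

2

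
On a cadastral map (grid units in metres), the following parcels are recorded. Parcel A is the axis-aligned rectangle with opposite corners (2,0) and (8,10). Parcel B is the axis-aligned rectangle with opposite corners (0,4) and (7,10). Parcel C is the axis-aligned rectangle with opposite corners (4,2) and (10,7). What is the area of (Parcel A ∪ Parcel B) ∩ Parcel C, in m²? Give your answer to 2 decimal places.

The region (Parcel A ∪ Parcel B) ∩ Parcel C is the polygon with vertices (8,2), (4,2), (4,7), (8,7).
By the shoelace formula its area is 20.00.

20.00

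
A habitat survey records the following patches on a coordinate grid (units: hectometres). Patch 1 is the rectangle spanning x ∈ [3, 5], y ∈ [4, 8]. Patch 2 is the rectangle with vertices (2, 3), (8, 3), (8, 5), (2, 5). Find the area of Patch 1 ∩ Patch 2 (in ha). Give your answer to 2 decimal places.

|Patch 1∩Patch 2|: x∈[3,5], y∈[4,5] → 2·1 = 2.

2.00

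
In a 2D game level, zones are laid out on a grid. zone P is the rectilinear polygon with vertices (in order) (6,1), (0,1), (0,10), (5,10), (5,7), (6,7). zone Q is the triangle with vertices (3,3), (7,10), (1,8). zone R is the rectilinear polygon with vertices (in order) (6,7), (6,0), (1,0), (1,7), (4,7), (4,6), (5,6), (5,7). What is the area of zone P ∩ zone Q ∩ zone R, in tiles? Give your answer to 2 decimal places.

6.84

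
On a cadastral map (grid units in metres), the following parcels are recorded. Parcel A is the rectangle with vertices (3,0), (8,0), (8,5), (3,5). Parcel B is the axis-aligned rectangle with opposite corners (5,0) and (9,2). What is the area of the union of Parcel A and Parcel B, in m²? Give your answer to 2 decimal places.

27.00

By inclusion–exclusion:
Individual areas: |Parcel A| = 25, |Parcel B| = 8.
|Parcel A∩Parcel B|: x∈[5,8], y∈[0,2] → 3·2 = 6.
|Parcel A ∪ Parcel B| = 33 − 6 = 27.00.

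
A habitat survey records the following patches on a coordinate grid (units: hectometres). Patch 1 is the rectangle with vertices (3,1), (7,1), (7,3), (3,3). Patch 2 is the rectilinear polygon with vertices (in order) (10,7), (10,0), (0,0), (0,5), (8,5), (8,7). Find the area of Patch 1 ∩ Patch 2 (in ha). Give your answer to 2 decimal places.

8.00

The intersection is the polygon with vertices (3,1), (3,3), (7,3), (7,1).
By the shoelace formula its area is 8.00.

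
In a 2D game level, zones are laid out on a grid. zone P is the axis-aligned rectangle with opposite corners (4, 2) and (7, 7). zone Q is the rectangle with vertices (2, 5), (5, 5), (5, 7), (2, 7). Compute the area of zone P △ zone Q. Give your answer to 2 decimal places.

17.00

|zone P∩zone Q|: x∈[4,5], y∈[5,7] → 1·2 = 2.
|zone P △ zone Q| = |zone P| + |zone Q| − 2·|zone P∩zone Q| = 15 + 6 − 4 = 17.00.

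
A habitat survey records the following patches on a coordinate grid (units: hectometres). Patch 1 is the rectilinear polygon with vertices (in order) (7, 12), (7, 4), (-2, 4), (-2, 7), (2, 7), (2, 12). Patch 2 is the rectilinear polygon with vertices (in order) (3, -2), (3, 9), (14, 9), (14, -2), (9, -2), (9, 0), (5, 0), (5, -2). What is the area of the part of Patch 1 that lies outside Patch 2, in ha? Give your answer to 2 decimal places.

|Patch 1| = 52, |Patch 1∩Patch 2| = 20.
|Patch 1 ∖ Patch 2| = |Patch 1| − |Patch 1∩Patch 2| = 52 − 20 = 32.00.

32.00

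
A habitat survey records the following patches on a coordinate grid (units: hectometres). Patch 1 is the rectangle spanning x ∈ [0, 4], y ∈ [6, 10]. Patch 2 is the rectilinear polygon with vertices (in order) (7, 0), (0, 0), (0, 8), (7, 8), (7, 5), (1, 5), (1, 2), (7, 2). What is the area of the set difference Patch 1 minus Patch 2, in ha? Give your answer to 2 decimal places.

8.00

|Patch 1| = 16, |Patch 1∩Patch 2| = 8.
|Patch 1 ∖ Patch 2| = |Patch 1| − |Patch 1∩Patch 2| = 16 − 8 = 8.00.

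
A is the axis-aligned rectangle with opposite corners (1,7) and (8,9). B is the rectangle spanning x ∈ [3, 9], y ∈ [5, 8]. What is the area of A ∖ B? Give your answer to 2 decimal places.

|A∩B|: x∈[3,8], y∈[7,8] → 5·1 = 5.
|A| = 14.
|A ∖ B| = |A| − |A∩B| = 14 − 5 = 9.00.

9.00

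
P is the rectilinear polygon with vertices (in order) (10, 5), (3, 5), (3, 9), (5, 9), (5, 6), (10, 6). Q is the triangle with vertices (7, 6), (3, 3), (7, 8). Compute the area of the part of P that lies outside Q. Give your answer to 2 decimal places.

11.67

|P| = 13, |P∩Q| = 1.3333.
|P ∖ Q| = |P| − |P∩Q| = 13 − 1.3333 = 11.67.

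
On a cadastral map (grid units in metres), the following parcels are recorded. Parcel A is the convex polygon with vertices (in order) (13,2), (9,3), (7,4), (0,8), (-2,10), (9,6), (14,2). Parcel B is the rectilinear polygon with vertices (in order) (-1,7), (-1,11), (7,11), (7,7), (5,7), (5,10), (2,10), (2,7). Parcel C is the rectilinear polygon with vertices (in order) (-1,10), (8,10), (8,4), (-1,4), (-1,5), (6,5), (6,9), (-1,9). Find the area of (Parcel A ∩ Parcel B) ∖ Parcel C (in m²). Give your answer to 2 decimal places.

3.61

|Parcel A ∩ Parcel B| = 4.1818.
|(Parcel A ∩ Parcel B) ∩ Parcel C| = 0.5682.
|(Parcel A ∩ Parcel B) ∖ Parcel C| = 4.1818 − 0.5682 = 3.61.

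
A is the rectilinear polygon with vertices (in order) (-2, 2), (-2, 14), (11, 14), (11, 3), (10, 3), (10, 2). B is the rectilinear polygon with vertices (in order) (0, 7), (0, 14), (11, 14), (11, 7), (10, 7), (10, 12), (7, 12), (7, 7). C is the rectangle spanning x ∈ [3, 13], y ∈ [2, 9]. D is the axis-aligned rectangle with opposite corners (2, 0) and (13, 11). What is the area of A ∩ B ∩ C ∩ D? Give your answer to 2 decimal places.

10.00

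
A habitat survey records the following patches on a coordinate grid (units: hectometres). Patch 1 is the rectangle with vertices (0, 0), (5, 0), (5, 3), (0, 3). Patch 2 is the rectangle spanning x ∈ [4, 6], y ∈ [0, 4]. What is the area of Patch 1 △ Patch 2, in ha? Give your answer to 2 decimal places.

|Patch 1∩Patch 2|: x∈[4,5], y∈[0,3] → 1·3 = 3.
|Patch 1 △ Patch 2| = |Patch 1| + |Patch 2| − 2·|Patch 1∩Patch 2| = 15 + 8 − 6 = 17.00.

17.00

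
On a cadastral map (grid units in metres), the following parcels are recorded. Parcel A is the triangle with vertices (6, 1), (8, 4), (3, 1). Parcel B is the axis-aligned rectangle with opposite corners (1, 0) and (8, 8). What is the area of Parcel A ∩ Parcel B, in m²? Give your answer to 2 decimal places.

4.50

The intersection is the polygon with vertices (6,1), (3,1), (8,4).
By the shoelace formula its area is 4.50.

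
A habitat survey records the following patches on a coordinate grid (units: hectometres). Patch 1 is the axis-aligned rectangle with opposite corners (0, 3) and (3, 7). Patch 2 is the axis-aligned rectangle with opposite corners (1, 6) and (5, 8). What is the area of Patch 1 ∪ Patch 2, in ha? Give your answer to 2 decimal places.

By inclusion–exclusion:
Individual areas: |Patch 1| = 12, |Patch 2| = 8.
|Patch 1∩Patch 2|: x∈[1,3], y∈[6,7] → 2·1 = 2.
|Patch 1 ∪ Patch 2| = 20 − 2 = 18.00.

18.00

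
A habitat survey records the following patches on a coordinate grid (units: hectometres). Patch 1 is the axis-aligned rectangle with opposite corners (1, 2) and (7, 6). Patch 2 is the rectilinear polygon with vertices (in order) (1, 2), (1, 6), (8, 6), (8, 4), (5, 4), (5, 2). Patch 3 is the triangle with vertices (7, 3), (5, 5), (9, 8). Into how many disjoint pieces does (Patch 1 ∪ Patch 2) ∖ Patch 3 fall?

2

(Patch 1 ∪ Patch 2) ∖ Patch 3 splits into 2 disjoint pieces (area 20.6667, area 0.45).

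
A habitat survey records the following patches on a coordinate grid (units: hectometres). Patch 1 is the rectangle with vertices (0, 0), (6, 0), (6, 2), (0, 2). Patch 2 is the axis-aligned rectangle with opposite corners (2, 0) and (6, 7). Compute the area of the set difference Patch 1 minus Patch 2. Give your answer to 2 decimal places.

4.00

|Patch 1∩Patch 2|: x∈[2,6], y∈[0,2] → 4·2 = 8.
|Patch 1| = 12.
|Patch 1 ∖ Patch 2| = |Patch 1| − |Patch 1∩Patch 2| = 12 − 8 = 4.00.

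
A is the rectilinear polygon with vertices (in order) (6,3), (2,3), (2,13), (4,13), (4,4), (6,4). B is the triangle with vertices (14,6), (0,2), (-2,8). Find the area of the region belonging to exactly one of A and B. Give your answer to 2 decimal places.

|A| = 22, |B| = 46, |A∩B| = 9.8571.
|A △ B| = |A| + |B| − 2·|A∩B| = 22 + 46 − 19.7143 = 48.29.

48.29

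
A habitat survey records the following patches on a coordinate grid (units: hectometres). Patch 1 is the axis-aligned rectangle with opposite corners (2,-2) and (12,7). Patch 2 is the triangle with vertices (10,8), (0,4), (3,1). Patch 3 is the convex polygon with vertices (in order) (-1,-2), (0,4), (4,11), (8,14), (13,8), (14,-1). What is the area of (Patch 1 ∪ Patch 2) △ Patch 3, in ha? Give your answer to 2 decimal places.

79.12

|Patch 1 ∪ Patch 2| = 93.55.
|(Patch 1 ∪ Patch 2) ∩ Patch 3| = 88.2167.
|(Patch 1 ∪ Patch 2) △ Patch 3| = 93.55 + 162 − 176.4333 = 79.12.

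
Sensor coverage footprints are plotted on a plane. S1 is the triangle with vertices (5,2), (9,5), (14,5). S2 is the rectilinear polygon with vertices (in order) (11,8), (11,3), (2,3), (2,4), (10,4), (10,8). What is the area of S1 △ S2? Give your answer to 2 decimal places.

|S1| = 7.5, |S2| = 13, |S1∩S2| = 3.5.
|S1 △ S2| = |S1| + |S2| − 2·|S1∩S2| = 7.5 + 13 − 7 = 13.50.

13.50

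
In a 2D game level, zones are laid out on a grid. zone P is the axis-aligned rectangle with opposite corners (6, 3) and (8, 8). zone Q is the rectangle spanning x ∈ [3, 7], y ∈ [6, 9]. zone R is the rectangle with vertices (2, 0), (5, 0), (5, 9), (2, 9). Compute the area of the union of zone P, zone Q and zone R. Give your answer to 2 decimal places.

By inclusion–exclusion:
Individual areas: |zone P| = 10, |zone Q| = 12, |zone R| = 27.
|zone P∩zone Q|: x∈[6,7], y∈[6,8] → 1·2 = 2.
|zone P∩zone R| = 0 (no overlap).
|zone Q∩zone R|: x∈[3,5], y∈[6,9] → 2·3 = 6.
|zone P∩zone Q∩zone R| = 0.
|zone P ∪ zone Q ∪ zone R| = 49 − 8 + 0 = 41.00.

41.00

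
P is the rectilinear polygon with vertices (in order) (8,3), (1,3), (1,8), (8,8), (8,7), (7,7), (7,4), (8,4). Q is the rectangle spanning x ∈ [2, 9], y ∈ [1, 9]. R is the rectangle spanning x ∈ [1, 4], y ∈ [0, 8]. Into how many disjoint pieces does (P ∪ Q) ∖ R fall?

1

(P ∪ Q) ∖ R is a single connected region.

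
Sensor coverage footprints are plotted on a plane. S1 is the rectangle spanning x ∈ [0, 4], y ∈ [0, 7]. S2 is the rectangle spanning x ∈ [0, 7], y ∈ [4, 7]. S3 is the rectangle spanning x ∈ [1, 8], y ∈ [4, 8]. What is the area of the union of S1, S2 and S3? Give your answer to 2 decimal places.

47.00

By inclusion–exclusion:
Individual areas: |S1| = 28, |S2| = 21, |S3| = 28.
|S1∩S2|: x∈[0,4], y∈[4,7] → 4·3 = 12.
|S1∩S3|: x∈[1,4], y∈[4,7] → 3·3 = 9.
|S2∩S3|: x∈[1,7], y∈[4,7] → 6·3 = 18.
|S1∩S2∩S3| = 9.
|S1 ∪ S2 ∪ S3| = 77 − 39 + 9 = 47.00.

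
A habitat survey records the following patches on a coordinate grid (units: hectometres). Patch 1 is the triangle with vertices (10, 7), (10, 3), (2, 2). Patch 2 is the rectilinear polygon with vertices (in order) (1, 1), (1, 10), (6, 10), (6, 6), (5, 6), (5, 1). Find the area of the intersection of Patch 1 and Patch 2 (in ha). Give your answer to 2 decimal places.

The intersection is the polygon with vertices (2,2), (5,3.875), (5,2.375).
By the shoelace formula its area is 2.25.

2.25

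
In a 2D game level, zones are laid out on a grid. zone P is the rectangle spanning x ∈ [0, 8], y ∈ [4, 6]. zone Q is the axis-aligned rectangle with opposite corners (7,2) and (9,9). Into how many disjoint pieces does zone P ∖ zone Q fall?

zone P ∖ zone Q is a single connected region.

1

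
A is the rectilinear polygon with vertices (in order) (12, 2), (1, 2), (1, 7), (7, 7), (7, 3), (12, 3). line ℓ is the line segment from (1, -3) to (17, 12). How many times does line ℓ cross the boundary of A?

2

The segment meets the boundary at (7.4,3), (6.333,2).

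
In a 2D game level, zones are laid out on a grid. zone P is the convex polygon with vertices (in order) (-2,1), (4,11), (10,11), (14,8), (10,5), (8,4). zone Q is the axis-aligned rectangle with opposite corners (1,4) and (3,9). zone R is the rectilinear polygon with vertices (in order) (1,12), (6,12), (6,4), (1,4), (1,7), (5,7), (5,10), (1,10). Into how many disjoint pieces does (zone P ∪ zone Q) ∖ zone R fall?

(zone P ∪ zone Q) ∖ zone R splits into 2 disjoint pieces (area 9.9, area 52.5).

2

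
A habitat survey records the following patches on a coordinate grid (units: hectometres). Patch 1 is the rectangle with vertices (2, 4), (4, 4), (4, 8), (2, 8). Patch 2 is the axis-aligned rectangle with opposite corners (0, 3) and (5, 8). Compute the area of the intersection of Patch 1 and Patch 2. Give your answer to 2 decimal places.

8.00

|Patch 1∩Patch 2|: x∈[2,4], y∈[4,8] → 2·4 = 8.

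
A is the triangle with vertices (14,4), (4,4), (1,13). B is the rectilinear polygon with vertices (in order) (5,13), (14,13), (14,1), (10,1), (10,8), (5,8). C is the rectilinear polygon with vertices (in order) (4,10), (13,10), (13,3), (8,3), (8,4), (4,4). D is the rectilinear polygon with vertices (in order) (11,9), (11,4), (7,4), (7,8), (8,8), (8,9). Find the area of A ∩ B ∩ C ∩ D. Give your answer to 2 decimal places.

2.44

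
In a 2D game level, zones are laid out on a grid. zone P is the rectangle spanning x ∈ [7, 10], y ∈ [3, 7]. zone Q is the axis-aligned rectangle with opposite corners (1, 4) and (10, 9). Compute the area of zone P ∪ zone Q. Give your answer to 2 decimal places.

48.00

By inclusion–exclusion:
Individual areas: |zone P| = 12, |zone Q| = 45.
|zone P∩zone Q|: x∈[7,10], y∈[4,7] → 3·3 = 9.
|zone P ∪ zone Q| = 57 − 9 = 48.00.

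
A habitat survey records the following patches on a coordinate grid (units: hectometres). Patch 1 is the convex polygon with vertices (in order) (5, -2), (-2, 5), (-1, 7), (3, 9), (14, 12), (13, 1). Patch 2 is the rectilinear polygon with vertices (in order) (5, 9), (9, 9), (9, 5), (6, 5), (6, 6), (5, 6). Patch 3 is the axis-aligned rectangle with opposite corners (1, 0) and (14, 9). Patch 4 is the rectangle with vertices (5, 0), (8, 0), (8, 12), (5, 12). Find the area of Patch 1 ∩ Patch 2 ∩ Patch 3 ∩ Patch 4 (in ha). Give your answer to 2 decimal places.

The intersection is the polygon with vertices (6,5), (6,6), (5,6), (5,9), (8,9), (8,5).
By the shoelace formula its area is 11.00.

11.00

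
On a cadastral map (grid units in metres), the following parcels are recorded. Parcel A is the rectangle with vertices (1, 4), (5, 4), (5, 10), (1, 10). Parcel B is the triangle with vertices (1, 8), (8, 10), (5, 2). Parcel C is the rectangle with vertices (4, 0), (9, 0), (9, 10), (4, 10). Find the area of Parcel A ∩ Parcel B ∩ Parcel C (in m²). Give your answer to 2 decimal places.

The intersection is the polygon with vertices (4,4), (4,8.857), (5,9.143), (5,4).
By the shoelace formula its area is 5.00.

5.00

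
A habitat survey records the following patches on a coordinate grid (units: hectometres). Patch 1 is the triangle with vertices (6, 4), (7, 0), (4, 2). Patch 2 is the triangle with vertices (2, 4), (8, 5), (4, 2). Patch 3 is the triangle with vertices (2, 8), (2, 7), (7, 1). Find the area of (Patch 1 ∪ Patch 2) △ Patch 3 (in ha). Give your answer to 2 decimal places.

12.63

|Patch 1 ∪ Patch 2| = 11.4737.
|(Patch 1 ∪ Patch 2) ∩ Patch 3| = 0.6726.
|(Patch 1 ∪ Patch 2) △ Patch 3| = 11.4737 + 2.5 − 1.3451 = 12.63.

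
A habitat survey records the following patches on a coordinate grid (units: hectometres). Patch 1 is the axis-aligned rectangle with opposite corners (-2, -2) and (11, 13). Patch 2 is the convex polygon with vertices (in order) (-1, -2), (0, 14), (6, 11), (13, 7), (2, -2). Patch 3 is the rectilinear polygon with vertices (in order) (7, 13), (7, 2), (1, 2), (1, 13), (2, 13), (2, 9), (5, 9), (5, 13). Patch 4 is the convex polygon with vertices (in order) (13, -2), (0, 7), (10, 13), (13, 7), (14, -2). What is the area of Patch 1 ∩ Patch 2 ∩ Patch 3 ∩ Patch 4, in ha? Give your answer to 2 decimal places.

The intersection is the polygon with vertices (1,7.6), (3.333,9), (5,9), (5,10), (6.341,10.805), (7,10.429), (7,2.154), (1,6.308).
By the shoelace formula its area is 29.93.

29.93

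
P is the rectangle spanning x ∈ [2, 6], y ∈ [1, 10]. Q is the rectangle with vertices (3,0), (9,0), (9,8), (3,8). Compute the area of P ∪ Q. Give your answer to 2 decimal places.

63.00

By inclusion–exclusion:
Individual areas: |P| = 36, |Q| = 48.
|P∩Q|: x∈[3,6], y∈[1,8] → 3·7 = 21.
|P ∪ Q| = 84 − 21 = 63.00.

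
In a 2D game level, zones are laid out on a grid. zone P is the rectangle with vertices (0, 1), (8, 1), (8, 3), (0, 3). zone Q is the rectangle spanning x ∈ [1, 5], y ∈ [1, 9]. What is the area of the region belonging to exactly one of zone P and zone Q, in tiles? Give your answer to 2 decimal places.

|zone P∩zone Q|: x∈[1,5], y∈[1,3] → 4·2 = 8.
|zone P △ zone Q| = |zone P| + |zone Q| − 2·|zone P∩zone Q| = 16 + 32 − 16 = 32.00.

32.00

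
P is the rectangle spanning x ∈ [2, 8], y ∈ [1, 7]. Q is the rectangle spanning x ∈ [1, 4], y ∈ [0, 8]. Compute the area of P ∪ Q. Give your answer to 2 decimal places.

By inclusion–exclusion:
Individual areas: |P| = 36, |Q| = 24.
|P∩Q|: x∈[2,4], y∈[1,7] → 2·6 = 12.
|P ∪ Q| = 60 − 12 = 48.00.

48.00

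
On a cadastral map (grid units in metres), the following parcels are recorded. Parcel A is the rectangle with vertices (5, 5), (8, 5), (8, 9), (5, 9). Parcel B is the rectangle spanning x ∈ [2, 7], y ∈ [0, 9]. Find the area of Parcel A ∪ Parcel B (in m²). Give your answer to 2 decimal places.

By inclusion–exclusion:
Individual areas: |Parcel A| = 12, |Parcel B| = 45.
|Parcel A∩Parcel B|: x∈[5,7], y∈[5,9] → 2·4 = 8.
|Parcel A ∪ Parcel B| = 57 − 8 = 49.00.

49.00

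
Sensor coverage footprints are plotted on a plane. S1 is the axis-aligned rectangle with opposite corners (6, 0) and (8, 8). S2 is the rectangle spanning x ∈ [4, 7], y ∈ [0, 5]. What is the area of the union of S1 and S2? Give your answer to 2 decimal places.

By inclusion–exclusion:
Individual areas: |S1| = 16, |S2| = 15.
|S1∩S2|: x∈[6,7], y∈[0,5] → 1·5 = 5.
|S1 ∪ S2| = 31 − 5 = 26.00.

26.00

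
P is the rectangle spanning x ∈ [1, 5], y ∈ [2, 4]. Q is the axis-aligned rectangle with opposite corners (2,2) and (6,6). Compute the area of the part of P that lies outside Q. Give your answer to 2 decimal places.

|P∩Q|: x∈[2,5], y∈[2,4] → 3·2 = 6.
|P| = 8.
|P ∖ Q| = |P| − |P∩Q| = 8 − 6 = 2.00.

2.00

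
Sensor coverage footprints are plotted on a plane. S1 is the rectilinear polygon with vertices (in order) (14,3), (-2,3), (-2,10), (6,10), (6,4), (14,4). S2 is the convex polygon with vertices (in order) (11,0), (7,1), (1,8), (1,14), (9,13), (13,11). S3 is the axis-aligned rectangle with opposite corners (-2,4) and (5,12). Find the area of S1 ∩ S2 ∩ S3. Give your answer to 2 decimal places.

17.14

The intersection is the polygon with vertices (1,8), (1,10), (5,10), (5,4), (4.429,4).
By the shoelace formula its area is 17.14.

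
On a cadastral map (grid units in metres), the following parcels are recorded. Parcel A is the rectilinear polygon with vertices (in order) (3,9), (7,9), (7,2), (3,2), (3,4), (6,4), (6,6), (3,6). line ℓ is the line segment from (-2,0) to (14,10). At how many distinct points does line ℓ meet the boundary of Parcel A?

The segment meets the boundary at (7,5.625), (6,5), (4.4,4), (3,3.125).

4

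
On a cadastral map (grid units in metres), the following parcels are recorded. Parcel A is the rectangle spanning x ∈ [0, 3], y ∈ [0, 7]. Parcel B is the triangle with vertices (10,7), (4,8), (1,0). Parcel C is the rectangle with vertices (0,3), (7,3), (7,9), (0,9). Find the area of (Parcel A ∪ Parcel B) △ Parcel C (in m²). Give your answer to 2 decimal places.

|Parcel A ∪ Parcel B| = 42.7222.
|(Parcel A ∪ Parcel B) ∩ Parcel C| = 28.131.
|(Parcel A ∪ Parcel B) △ Parcel C| = 42.7222 + 42 − 56.2619 = 28.46.

28.46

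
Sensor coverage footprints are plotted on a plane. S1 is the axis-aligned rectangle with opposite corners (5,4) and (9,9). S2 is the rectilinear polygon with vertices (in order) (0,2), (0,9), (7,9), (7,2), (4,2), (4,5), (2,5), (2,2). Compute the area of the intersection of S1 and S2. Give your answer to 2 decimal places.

The intersection is the polygon with vertices (7,9), (7,4), (5,4), (5,9).
By the shoelace formula its area is 10.00.

10.00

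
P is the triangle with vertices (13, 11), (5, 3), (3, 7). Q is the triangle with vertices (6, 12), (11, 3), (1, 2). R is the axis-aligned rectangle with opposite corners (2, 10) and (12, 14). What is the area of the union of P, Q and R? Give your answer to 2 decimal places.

91.68

By inclusion–exclusion:
Individual areas: |P| = 24, |Q| = 47.5, |R| = 40.
|P∩Q| = 17.2593.
|P∩R| = 0.45.
|Q∩R| = 2.1111.
|P∩Q∩R| = 0.
|P ∪ Q ∪ R| = 111.5 − 19.8204 + 0 = 91.68.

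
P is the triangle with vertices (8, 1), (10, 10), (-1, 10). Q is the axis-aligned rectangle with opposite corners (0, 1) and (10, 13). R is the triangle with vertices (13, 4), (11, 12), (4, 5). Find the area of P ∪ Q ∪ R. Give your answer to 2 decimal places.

135.50

By inclusion–exclusion:
Individual areas: |P| = 49.5, |Q| = 120, |R| = 35.
|P∩Q| = 49.
|P∩R| = 16.0181.
|Q∩R| = 20.
|P∩Q∩R| = 16.0181.
|P ∪ Q ∪ R| = 204.5 − 85.0181 + 16.0181 = 135.50.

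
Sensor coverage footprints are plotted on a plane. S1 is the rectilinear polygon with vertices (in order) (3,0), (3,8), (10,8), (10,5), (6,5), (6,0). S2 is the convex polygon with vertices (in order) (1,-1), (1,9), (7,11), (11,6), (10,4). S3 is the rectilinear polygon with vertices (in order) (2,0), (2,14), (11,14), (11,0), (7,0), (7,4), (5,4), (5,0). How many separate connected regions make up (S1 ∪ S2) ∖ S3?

(S1 ∪ S2) ∖ S3 splits into 2 disjoint pieces (area 10.0667, area 5.9444).

2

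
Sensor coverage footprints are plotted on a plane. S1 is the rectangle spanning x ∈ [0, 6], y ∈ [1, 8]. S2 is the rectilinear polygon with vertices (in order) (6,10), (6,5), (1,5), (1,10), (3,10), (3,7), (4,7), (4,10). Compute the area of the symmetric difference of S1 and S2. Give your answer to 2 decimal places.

36.00

|S1| = 42, |S2| = 22, |S1∩S2| = 14.
|S1 △ S2| = |S1| + |S2| − 2·|S1∩S2| = 42 + 22 − 28 = 36.00.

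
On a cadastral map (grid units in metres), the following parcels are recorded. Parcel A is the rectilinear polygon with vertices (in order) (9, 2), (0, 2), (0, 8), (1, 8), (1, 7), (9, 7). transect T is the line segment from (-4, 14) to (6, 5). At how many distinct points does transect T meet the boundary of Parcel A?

The segment meets the boundary at (3.778,7).

1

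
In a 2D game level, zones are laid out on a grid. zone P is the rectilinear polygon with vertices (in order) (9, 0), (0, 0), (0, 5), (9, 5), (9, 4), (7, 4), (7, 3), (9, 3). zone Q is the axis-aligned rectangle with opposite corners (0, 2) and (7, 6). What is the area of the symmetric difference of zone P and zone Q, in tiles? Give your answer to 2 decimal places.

29.00

|zone P| = 43, |zone Q| = 28, |zone P∩zone Q| = 21.
|zone P △ zone Q| = |zone P| + |zone Q| − 2·|zone P∩zone Q| = 43 + 28 − 42 = 29.00.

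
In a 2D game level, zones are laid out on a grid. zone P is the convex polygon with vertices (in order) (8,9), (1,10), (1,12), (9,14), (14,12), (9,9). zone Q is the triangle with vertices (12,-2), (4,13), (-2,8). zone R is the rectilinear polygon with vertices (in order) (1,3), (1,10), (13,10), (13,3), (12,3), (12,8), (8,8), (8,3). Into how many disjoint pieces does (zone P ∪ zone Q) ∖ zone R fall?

(zone P ∪ zone Q) ∖ zone R splits into 2 disjoint pieces (area 12.5, area 42.6992).

2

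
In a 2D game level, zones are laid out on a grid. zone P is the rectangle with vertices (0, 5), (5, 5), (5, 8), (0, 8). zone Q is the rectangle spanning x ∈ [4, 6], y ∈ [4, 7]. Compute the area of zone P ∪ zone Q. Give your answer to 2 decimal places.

By inclusion–exclusion:
Individual areas: |zone P| = 15, |zone Q| = 6.
|zone P∩zone Q|: x∈[4,5], y∈[5,7] → 1·2 = 2.
|zone P ∪ zone Q| = 21 − 2 = 19.00.

19.00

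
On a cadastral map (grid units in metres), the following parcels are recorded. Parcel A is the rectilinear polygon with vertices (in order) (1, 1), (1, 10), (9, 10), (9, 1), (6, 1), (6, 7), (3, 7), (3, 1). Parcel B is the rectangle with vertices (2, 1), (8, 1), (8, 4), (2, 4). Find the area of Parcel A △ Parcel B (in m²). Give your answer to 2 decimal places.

|Parcel A| = 54, |Parcel B| = 18, |Parcel A∩Parcel B| = 9.
|Parcel A △ Parcel B| = |Parcel A| + |Parcel B| − 2·|Parcel A∩Parcel B| = 54 + 18 − 18 = 54.00.

54.00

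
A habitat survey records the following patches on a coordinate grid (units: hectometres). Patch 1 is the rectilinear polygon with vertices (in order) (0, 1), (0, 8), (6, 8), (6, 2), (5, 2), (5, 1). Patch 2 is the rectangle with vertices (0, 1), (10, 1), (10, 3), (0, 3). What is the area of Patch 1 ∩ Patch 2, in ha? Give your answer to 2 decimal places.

11.00

The intersection is the polygon with vertices (0,3), (6,3), (6,2), (5,2), (5,1), (0,1).
By the shoelace formula its area is 11.00.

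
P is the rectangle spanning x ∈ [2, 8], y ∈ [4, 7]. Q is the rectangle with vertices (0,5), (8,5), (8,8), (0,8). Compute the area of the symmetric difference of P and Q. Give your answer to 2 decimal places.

|P∩Q|: x∈[2,8], y∈[5,7] → 6·2 = 12.
|P △ Q| = |P| + |Q| − 2·|P∩Q| = 18 + 24 − 24 = 18.00.

18.00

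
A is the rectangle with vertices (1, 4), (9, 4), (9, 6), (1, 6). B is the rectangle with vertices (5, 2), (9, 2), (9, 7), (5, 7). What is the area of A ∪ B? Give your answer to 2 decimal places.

28.00

By inclusion–exclusion:
Individual areas: |A| = 16, |B| = 20.
|A∩B|: x∈[5,9], y∈[4,6] → 4·2 = 8.
|A ∪ B| = 36 − 8 = 28.00.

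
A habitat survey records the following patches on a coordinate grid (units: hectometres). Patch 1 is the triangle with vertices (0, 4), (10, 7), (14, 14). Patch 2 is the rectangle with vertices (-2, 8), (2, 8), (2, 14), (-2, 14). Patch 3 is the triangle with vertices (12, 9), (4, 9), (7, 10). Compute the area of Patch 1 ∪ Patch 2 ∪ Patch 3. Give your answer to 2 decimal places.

55.11

By inclusion–exclusion:
Individual areas: |Patch 1| = 29, |Patch 2| = 24, |Patch 3| = 4.
|Patch 1∩Patch 2| = 0.
|Patch 1∩Patch 3| = 1.8872.
|Patch 2∩Patch 3| = 0.
|Patch 1∩Patch 2∩Patch 3| = 0.
|Patch 1 ∪ Patch 2 ∪ Patch 3| = 57 − 1.8872 + 0 = 55.11.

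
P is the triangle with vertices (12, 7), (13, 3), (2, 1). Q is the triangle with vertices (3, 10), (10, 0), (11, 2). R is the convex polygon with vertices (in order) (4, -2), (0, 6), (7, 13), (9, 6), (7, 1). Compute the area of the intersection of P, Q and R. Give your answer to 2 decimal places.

The intersection is the polygon with vertices (7.141,4.085), (8.25,4.75), (8.429,4.571), (7.836,3.091).
By the shoelace formula its area is 0.97.

0.97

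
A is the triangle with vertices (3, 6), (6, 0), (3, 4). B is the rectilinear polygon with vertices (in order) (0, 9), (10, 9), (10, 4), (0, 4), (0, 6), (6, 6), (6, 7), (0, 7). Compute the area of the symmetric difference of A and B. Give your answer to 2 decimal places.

45.00

|A| = 3, |B| = 44, |A∩B| = 1.
|A △ B| = |A| + |B| − 2·|A∩B| = 3 + 44 − 2 = 45.00.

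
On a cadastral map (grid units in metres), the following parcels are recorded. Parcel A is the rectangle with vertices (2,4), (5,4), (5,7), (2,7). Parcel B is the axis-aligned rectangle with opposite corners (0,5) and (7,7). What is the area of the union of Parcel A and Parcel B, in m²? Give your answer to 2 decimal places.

By inclusion–exclusion:
Individual areas: |Parcel A| = 9, |Parcel B| = 14.
|Parcel A∩Parcel B|: x∈[2,5], y∈[5,7] → 3·2 = 6.
|Parcel A ∪ Parcel B| = 23 − 6 = 17.00.

17.00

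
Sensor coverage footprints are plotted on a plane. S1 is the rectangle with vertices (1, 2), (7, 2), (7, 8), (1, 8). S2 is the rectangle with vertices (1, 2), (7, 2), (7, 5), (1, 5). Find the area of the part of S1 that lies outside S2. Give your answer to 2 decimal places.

|S1∩S2|: x∈[1,7], y∈[2,5] → 6·3 = 18.
|S1| = 36.
|S1 ∖ S2| = |S1| − |S1∩S2| = 36 − 18 = 18.00.

18.00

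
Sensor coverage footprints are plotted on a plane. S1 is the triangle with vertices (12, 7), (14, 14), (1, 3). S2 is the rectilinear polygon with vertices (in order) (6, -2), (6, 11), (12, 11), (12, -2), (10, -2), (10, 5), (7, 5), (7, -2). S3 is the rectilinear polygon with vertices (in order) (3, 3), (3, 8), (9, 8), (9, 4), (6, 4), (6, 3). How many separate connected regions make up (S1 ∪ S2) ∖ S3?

3

(S1 ∪ S2) ∖ S3 splits into 3 disjoint pieces (area 47.3182, area 6, area 0.965).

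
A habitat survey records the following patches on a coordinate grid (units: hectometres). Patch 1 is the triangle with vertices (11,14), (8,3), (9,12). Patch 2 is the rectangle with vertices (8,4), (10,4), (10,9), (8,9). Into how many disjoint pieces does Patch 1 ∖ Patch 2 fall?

Patch 1 ∖ Patch 2 splits into 2 disjoint pieces (area 5.0909, area 0.0808).

2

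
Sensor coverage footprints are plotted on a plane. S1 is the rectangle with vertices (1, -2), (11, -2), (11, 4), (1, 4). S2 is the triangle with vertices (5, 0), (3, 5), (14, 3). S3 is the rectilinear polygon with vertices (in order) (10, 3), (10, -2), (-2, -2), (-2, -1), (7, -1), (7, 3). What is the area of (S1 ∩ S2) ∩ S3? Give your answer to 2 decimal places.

The region (S1 ∩ S2) ∩ S3 is the polygon with vertices (7,0.667), (7,3), (10,3), (10,1.667).
By the shoelace formula its area is 5.50.

5.50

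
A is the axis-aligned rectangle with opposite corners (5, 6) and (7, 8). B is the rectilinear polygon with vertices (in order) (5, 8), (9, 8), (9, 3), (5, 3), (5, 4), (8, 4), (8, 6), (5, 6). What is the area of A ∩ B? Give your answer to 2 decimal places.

4.00

The intersection is the polygon with vertices (7,6), (5,6), (5,8), (7,8).
By the shoelace formula its area is 4.00.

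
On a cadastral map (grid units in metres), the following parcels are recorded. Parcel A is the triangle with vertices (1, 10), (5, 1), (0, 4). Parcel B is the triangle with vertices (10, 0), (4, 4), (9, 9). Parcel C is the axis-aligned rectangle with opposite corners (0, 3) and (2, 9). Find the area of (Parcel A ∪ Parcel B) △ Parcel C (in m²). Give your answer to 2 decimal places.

|Parcel A ∪ Parcel B| = 41.5.
|(Parcel A ∪ Parcel B) ∩ Parcel C| = 8.7361.
|(Parcel A ∪ Parcel B) △ Parcel C| = 41.5 + 12 − 17.4722 = 36.03.

36.03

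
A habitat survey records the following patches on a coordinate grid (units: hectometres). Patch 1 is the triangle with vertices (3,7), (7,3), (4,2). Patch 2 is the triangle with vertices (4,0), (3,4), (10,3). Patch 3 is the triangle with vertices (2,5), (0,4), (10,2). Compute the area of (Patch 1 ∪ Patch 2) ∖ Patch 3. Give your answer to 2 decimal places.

14.04

|Patch 1 ∪ Patch 2| = 17.8235.
|(Patch 1 ∪ Patch 2) ∩ Patch 3| = 3.7806.
|(Patch 1 ∪ Patch 2) ∖ Patch 3| = 17.8235 − 3.7806 = 14.04.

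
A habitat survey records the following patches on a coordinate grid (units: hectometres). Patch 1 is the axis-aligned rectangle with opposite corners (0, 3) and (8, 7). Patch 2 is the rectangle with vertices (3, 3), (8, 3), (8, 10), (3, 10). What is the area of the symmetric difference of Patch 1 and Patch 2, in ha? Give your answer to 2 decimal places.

|Patch 1∩Patch 2|: x∈[3,8], y∈[3,7] → 5·4 = 20.
|Patch 1 △ Patch 2| = |Patch 1| + |Patch 2| − 2·|Patch 1∩Patch 2| = 32 + 35 − 40 = 27.00.

27.00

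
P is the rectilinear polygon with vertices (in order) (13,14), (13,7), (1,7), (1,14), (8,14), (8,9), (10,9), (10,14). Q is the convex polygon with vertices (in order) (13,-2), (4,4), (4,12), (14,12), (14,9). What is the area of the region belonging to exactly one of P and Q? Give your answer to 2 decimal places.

|P| = 74, |Q| = 107.5, |P∩Q| = 39.
|P △ Q| = |P| + |Q| − 2·|P∩Q| = 74 + 107.5 − 78 = 103.50.

103.50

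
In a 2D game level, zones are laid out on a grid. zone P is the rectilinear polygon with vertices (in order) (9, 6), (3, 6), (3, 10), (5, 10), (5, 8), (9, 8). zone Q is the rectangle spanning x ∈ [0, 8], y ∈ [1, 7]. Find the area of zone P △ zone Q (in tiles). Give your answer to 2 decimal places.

54.00

|zone P| = 16, |zone Q| = 48, |zone P∩zone Q| = 5.
|zone P △ zone Q| = |zone P| + |zone Q| − 2·|zone P∩zone Q| = 16 + 48 − 10 = 54.00.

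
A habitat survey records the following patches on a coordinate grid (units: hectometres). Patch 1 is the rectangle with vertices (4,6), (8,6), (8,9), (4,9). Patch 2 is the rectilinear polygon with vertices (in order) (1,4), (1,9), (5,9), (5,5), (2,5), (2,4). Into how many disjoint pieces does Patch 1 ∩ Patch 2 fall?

Patch 1 ∩ Patch 2 is a single connected region.

1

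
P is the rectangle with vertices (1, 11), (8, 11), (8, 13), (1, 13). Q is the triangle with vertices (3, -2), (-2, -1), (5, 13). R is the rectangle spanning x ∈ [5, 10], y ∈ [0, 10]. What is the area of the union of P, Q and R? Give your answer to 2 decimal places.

By inclusion–exclusion:
Individual areas: |P| = 14, |Q| = 38.5, |R| = 50.
|P∩Q| = 0.7333.
|P∩R| = 0 (no overlap).
|Q∩R| = 0.
|P∩Q∩R| = 0.
|P ∪ Q ∪ R| = 102.5 − 0.7333 + 0 = 101.77.

101.77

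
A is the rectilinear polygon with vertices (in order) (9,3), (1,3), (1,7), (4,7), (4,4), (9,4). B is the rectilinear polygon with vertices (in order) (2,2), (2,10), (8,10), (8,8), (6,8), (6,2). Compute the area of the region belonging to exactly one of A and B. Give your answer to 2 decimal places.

|A| = 17, |B| = 36, |A∩B| = 10.
|A △ B| = |A| + |B| − 2·|A∩B| = 17 + 36 − 20 = 33.00.

33.00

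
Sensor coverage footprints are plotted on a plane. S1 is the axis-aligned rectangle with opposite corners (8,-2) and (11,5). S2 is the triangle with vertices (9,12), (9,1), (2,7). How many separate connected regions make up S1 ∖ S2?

1

S1 ∖ S2 is a single connected region.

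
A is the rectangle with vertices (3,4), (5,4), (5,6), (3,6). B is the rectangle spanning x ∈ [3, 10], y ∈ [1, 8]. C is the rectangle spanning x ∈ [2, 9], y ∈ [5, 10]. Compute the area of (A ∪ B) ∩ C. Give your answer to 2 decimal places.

18.00

The region (A ∪ B) ∩ C is the polygon with vertices (3,8), (9,8), (9,5), (3,5), (3,6).
By the shoelace formula its area is 18.00.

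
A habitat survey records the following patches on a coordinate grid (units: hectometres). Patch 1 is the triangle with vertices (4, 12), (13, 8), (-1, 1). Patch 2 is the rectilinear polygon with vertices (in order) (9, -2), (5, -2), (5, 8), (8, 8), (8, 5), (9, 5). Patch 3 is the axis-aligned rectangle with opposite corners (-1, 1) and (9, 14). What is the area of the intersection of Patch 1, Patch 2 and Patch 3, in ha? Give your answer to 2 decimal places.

9.75

The intersection is the polygon with vertices (5,8), (8,8), (8,5.5), (5,4).
By the shoelace formula its area is 9.75.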